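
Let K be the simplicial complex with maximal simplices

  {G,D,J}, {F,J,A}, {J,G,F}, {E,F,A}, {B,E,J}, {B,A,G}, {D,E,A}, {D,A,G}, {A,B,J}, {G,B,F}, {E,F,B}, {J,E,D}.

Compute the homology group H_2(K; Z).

H_2 ≅ 0.

K has 7 vertices, 18 edges, 12 triangles.
rank ∂_2 = 12, rank ∂_3 = 0 ⇒ b_2 = 12 − 12 − 0 = 0. So H_2 = 0.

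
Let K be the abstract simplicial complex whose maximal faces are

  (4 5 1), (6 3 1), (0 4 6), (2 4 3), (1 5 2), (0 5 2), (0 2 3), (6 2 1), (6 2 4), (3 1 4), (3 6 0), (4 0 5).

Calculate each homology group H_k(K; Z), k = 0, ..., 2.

Order the vertices as 0 < 1 < 2 < 3 < 4 < 5 < 6. Listing each simplex with vertices in this order, K has dimension 2 with simplices:

  0-simplices (7): [0], [1], [2], [3], [4], [5], [6]
  1-simplices (18): [0,2], [0,3], [0,4], [0,5], [0,6], [1,2], [1,3], [1,4], [1,5], [1,6], [2,3], [2,4], [2,5], [2,6], [3,4], [3,6], [4,5], [4,6]
  2-simplices (12): [0,2,3], [0,2,5], [0,3,6], [0,4,5], [0,4,6], [1,2,5], [1,2,6], [1,3,4], [1,3,6], [1,4,5], [2,3,4], [2,4,6]

giving chain groups C_0 ≅ Z^7, C_1 ≅ Z^18, C_2 ≅ Z^12.

Boundary ∂_1: C_1 → C_0 maps an edge to its endpoints' difference, ∂[p,q] = q − p.
The resulting 7×18 matrix has rank 6, and its Smith normal form has invariant factors (1,1,1,1,1,1).

∂_2: C_2 → C_1 sends each 2-simplex [p,q,r] to [q,r] − [p,r] + [p,q]. For instance
  ∂[0,4,5] = [4,5] − [0,5] + [0,4],
  ∂[0,2,5] = [2,5] − [0,5] + [0,2].
The 18×12 boundary matrix has rank 12 and Smith normal form diag(1,1,1,1,1,1,1,1,1,1,1,2).

Computing H_k = (kernel of ∂_k) / (image of ∂_{k+1}):

  H_0: rank C_0 − rank ∂_1 = 7 − 6 = 1, and the invariant factors of ∂_1 are all 1, so H_0 ≅ Z.
  H_1: rank ker ∂_1 − rank ∂_2 = (18 − 6) − 12 = 0, and ∂_2 has invariant factor 2 > 1, so H_1 ≅ Z/2.
  H_2: rank ker ∂_2 − rank ∂_3 = (12 − 12) − 0 = 0, and there is no ∂_3, so H_2 ≅ 0.

H_0 = Z,  H_1 = Z/2,  H_2 = 0.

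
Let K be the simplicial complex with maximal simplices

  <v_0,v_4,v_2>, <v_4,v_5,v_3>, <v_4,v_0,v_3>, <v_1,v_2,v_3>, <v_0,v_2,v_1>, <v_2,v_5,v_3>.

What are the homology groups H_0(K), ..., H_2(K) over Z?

H_0 = Z,  H_1 = Z,  H_2 = 0.

K has 6 vertices, 12 edges, 6 triangles.
rank ∂_0 = 0, rank ∂_1 = 5 ⇒ b_0 = 6 − 0 − 5 = 1; all invariant factors of ∂_1 are 1 so no torsion. So H_0 = Z.
rank ∂_1 = 5, rank ∂_2 = 6 ⇒ b_1 = 12 − 5 − 6 = 1; all invariant factors of ∂_2 are 1 so no torsion. So H_1 = Z.
rank ∂_2 = 6, rank ∂_3 = 0 ⇒ b_2 = 6 − 6 − 0 = 0. So H_2 = 0.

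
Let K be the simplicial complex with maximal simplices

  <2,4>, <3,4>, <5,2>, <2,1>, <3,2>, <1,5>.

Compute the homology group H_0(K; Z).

Take the total order 1 < 2 < 3 < 4 < 5 on the vertex set. Then K (dimension 1) consists of the simplices:

  0-simplices (5): [1], [2], [3], [4], [5]
  1-simplices (6): [1,2], [1,5], [2,3], [2,4], [2,5], [3,4]

Hence C_0 ≅ Z^5, C_1 ≅ Z^6.

The boundary map ∂_1: C_1 → C_0 sends each edge [p,q] (with p < q) to q − p. For instance
  ∂[1,2] = [2] − [1].
As a 5×6 matrix over Z this has rank 4, with invariant factors (1,1,1,1).

From H_k ≅ ker(∂_k) / im(∂_{k+1}) we obtain:

  H_0: rank C_0 − rank ∂_1 = 5 − 4 = 1, and the invariant factors of ∂_1 are all 1, so H_0 = Z.

(K is a triangulation of a wedge of 2 circles.)

H_0 ≅ Z.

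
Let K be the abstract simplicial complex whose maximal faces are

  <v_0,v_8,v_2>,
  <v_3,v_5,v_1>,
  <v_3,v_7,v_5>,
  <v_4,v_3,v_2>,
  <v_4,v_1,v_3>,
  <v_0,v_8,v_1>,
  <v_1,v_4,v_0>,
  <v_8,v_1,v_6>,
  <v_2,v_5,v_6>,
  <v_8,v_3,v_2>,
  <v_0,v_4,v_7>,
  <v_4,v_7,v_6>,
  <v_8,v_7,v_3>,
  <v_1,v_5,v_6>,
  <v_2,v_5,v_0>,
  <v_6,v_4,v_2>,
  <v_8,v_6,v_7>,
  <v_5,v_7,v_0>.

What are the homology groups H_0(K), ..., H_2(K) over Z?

K has 9 vertices, 27 edges, 18 triangles.
rank ∂_0 = 0, rank ∂_1 = 8 ⇒ b_0 = 9 − 0 − 8 = 1; all invariant factors of ∂_1 are 1 so no torsion. So H_0 = Z.
rank ∂_1 = 8, rank ∂_2 = 17 ⇒ b_1 = 27 − 8 − 17 = 2; all invariant factors of ∂_2 are 1 so no torsion. So H_1 = Z^2.
rank ∂_2 = 17, rank ∂_3 = 0 ⇒ b_2 = 18 − 17 − 0 = 1. So H_2 = Z.

H_0 = Z,  H_1 = Z^2,  H_2 = Z.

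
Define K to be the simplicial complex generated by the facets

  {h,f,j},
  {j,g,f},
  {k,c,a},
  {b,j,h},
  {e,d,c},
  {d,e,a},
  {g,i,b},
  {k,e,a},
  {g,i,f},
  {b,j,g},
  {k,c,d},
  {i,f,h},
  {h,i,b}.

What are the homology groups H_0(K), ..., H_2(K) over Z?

H_0 = Z^2,  H_1 = Z,  H_2 = Z.

Order the vertices as a < b < c < d < e < f < g < h < i < j < k. Listing each simplex with vertices in this order, K has dimension 2 with simplices:

  0-simplices (11): a, b, c, d, e, f, g, h, i, j, k
  1-simplices (22): ac, ad, ae, ak, bg, bh, bi, bj, cd, ce, ck, de, dk, ek, fg, fh, fi, fj, gi, gj, hi, hj
  2-simplices (13): ack, ade, aek, bgi, bgj, bhi, bhj, cde, cdk, fgi, fgj, fhi, fhj

Hence C_0 ≅ Z^11, C_1 ≅ Z^22, C_2 ≅ Z^13.

The boundary map ∂_1: C_1 → C_0 maps an edge to its endpoints' difference, ∂[p,q] = q − p. For instance
  ∂ac = c − a.
As a 11×22 matrix over Z this has rank 9, with invariant factors (1,1,1,1,1,1,1,1,1).

∂_2: C_2 → C_1 sends each 2-simplex [p,q,r] to [q,r] − [p,r] + [p,q]. For instance
  ∂bgj = gj − bj + bg,
  ∂bgi = gi − bi + bg.
As a 22×13 matrix over Z this has rank 12, with invariant factors (1,1,1,1,1,1,1,1,1,1,1,1).

Computing H_k = (kernel of ∂_k) / (image of ∂_{k+1}):

  H_0: rank C_0 − rank ∂_1 = 11 − 9 = 2, and the invariant factors of ∂_1 are all 1, so H_0 ≅ Z^2.
  H_1: rank ker ∂_1 − rank ∂_2 = (22 − 9) − 12 = 1, and the invariant factors of ∂_2 are all 1, so H_1 ≅ Z.
  H_2: rank ker ∂_2 − rank ∂_3 = (13 − 12) − 0 = 1, and there is no ∂_3, so H_2 ≅ Z.

As a check, the Euler characteristic is 11 − 22 + 13 = 2, which agrees with 2 − 1 + 1 = 2.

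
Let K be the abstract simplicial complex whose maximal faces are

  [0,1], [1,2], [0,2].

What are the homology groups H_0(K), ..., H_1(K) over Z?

H_0 ≅ Z,  H_1 ≅ Z.

Order the vertices as 0 < 1 < 2. Listing each simplex with vertices in this order, K has dimension 1 with simplices:

  0-simplices (3): [0], [1], [2]
  1-simplices (3): [0,1], [0,2], [1,2]

giving chain groups C_0 ≅ Z^3, C_1 ≅ Z^3.

Boundary ∂_1: C_1 → C_0 sends each edge [p,q] (with p < q) to q − p. For instance
  ∂[0,1] = [1] − [0].
The 3×3 boundary matrix has rank 2 and Smith normal form diag(1,1).

Computing H_k = (kernel of ∂_k) / (image of ∂_{k+1}):

  H_0: rank C_0 − rank ∂_1 = 3 − 2 = 1, and the invariant factors of ∂_1 are all 1, so H_0 = Z.
  H_1: rank ker ∂_1 − rank ∂_2 = (3 − 2) − 0 = 1, and there is no ∂_2, so H_1 = Z.

As a check, the Euler characteristic is 3 − 3 = 0, which agrees with 1 − 1 = 0.
(K is a triangulation of the circle S^1.)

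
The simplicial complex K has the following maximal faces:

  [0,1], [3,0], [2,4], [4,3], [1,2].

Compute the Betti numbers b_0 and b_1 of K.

b_0 = 1, b_1 = 1.

We work with the vertex ordering 0 < 1 < 2 < 3 < 4. The simplices of K, each written with vertices in increasing order, are:

  0-simplices (5): [0], [1], [2], [3], [4]
  1-simplices (5): [0,1], [0,3], [1,2], [2,4], [3,4]

so the chain groups are C_0 ≅ Z^5, C_1 ≅ Z^5.

∂_1: C_1 → C_0 is given by ∂[p,q] = [q] − [p].
This gives a 5×5 integer matrix of rank 4; reducing to Smith normal form yields diagonal entries (1,1,1,1).

Now H_k = ker ∂_k / im ∂_{k+1}, so:

  H_0: rank C_0 − rank ∂_1 = 5 − 4 = 1, and the invariant factors of ∂_1 are all 1, so H_0 = Z.
  H_1: rank ker ∂_1 − rank ∂_2 = (5 − 4) − 0 = 1, and there is no ∂_2, so H_1 = Z.

As a check, the Euler characteristic is 5 − 5 = 0, which agrees with 1 − 1 = 0.
(K is a triangulation of the circle S^1.)

Hence the Betti numbers are b_0 = 1, b_1 = 1.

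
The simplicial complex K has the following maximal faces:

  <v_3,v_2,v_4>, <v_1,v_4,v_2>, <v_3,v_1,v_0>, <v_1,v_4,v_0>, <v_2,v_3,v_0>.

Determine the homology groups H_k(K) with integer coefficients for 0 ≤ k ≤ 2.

H_0 ≅ Z,  H_1 ≅ Z,  H_2 = 0.

Fix the vertex order v_0 < v_1 < v_2 < v_3 < v_4 and write every simplex with vertices in increasing order. Then dim K = 2 and the simplices of K are:

  0-simplices (5): [v_0], [v_1], [v_2], [v_3], [v_4]
  1-simplices (10): [v_0,v_1], [v_0,v_2], [v_0,v_3], [v_0,v_4], [v_1,v_2], [v_1,v_3], [v_1,v_4], [v_2,v_3], [v_2,v_4], [v_3,v_4]
  2-simplices (5): [v_0,v_1,v_3], [v_0,v_1,v_4], [v_0,v_2,v_3], [v_1,v_2,v_4], [v_2,v_3,v_4]

so the chain groups are C_0 ≅ Z^5, C_1 ≅ Z^10, C_2 ≅ Z^5.

Boundary ∂_1: C_1 → C_0 maps an edge to its endpoints' difference, ∂[p,q] = q − p.
As a 5×10 matrix over Z this has rank 4, with invariant factors (1,1,1,1).

Boundary ∂_2: C_2 → C_1 sends each 2-simplex [p,q,r] to [q,r] − [p,r] + [p,q]. For instance
  ∂[v_0,v_1,v_3] = [v_1,v_3] − [v_0,v_3] + [v_0,v_1],
  ∂[v_0,v_2,v_3] = [v_2,v_3] − [v_0,v_3] + [v_0,v_2].
This gives a 10×5 integer matrix of rank 5; reducing to Smith normal form yields diagonal entries (1,1,1,1,1).

Computing H_k = (kernel of ∂_k) / (image of ∂_{k+1}):

  H_0: rank C_0 − rank ∂_1 = 5 − 4 = 1, and the invariant factors of ∂_1 are all 1, so H_0 = Z.
  H_1: rank ker ∂_1 − rank ∂_2 = (10 − 4) − 5 = 1, and the invariant factors of ∂_2 are all 1, so H_1 = Z.
  H_2: rank ker ∂_2 − rank ∂_3 = (5 − 5) − 0 = 0, and there is no ∂_3, so H_2 = 0.

As a check, the Euler characteristic is 5 − 10 + 5 = 0, which agrees with 1 − 1 + 0 = 0.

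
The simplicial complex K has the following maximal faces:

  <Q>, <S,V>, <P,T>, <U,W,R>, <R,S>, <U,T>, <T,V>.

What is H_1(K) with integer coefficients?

Order the vertices as P < Q < R < S < T < U < V < W. Listing each simplex with vertices in this order, K has dimension 2 with simplices:

  0-simplices (8): P, Q, R, S, T, U, V, W
  1-simplices (8): PT, RS, RU, RW, SV, TU, TV, UW
  2-simplices (1): RUW

giving chain groups C_0 ≅ Z^8, C_1 ≅ Z^8, C_2 ≅ Z^1.

∂_1: C_1 → C_0 sends each edge [p,q] (with p < q) to q − p. For instance
  ∂RW = W − R.
This gives a 8×8 integer matrix of rank 6; reducing to Smith normal form yields diagonal entries (1,1,1,1,1,1).

Boundary ∂_2: C_2 → C_1 sends each 2-simplex [p,q,r] to [q,r] − [p,r] + [p,q]. For instance
  ∂RUW = UW − RW + RU.
The resulting 8×1 matrix has rank 1, and its Smith normal form has invariant factors (1).

Now H_k = ker ∂_k / im ∂_{k+1}, so:

  H_1: rank ker ∂_1 − rank ∂_2 = (8 − 6) − 1 = 1, and the invariant factors of ∂_2 are all 1, so H_1 = Z.

H_1 = Z.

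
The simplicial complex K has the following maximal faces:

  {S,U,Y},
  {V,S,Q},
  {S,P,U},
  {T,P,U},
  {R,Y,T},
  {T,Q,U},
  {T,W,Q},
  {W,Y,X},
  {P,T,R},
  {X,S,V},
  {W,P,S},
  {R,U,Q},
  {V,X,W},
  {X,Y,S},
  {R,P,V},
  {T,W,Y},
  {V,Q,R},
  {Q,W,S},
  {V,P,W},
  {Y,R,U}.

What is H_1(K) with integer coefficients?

Order the vertices as P < Q < R < S < T < U < V < W < X < Y. Listing each simplex with vertices in this order, K has dimension 2 with simplices:

  0-simplices (10): P, Q, R, S, T, U, V, W, X, Y
  1-simplices (30): PR, PS, PT, PU, PV, PW, QR, QS, QT, QU, QV, QW, RT, RU, RV, RY, SU, SV, SW, SX, SY, TU, TW, TY, UY, VW, VX, WX, WY, XY
  2-simplices (20): PRT, PRV, PSU, PSW, PTU, PVW, QRU, QRV, QSV, QSW, QTU, QTW, RTY, RUY, SUY, SVX, SXY, TWY, VWX, WXY

Hence C_0 ≅ Z^10, C_1 ≅ Z^30, C_2 ≅ Z^20.

Boundary ∂_1: C_1 → C_0 maps an edge to its endpoints' difference, ∂[p,q] = q − p.
As a 10×30 matrix over Z this has rank 9, with invariant factors (1,1,1,1,1,1,1,1,1).

The boundary map ∂_2: C_2 → C_1 acts by ∂[p,q,r] = [q,r] − [p,r] + [p,q]. For instance
  ∂RUY = UY − RY + RU,
  ∂PVW = VW − PW + PV.
The 30×20 boundary matrix has rank 20 and Smith normal form diag(1,1,1,1,1,1,1,1,1,1,1,1,1,1,1,1,1,1,1,2).

From H_k ≅ ker(∂_k) / im(∂_{k+1}) we obtain:

  H_1: rank ker ∂_1 − rank ∂_2 = (30 − 9) − 20 = 1, and ∂_2 has invariant factor 2 > 1, so H_1 ≅ Z × Z/2.

H_1 = Z × Z/2.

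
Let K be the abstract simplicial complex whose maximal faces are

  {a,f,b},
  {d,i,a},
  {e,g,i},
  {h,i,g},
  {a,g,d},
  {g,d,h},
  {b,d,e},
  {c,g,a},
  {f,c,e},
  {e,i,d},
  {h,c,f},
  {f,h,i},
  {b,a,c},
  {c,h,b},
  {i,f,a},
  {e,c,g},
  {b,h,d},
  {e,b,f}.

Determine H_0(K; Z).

H_0 = Z.

Order the vertices as a < b < c < d < e < f < g < h < i. Listing each simplex with vertices in this order, K has dimension 2 with simplices:

  0-simplices (9): a, b, c, d, e, f, g, h, i
  1-simplices (27): ab, ac, ad, af, ag, ai, bc, bd, be, bf, bh, ce, cf, cg, ch, de, dg, dh, di, ef, eg, ei, fh, fi, gh, gi, hi
  2-simplices (18): abc, abf, acg, adg, adi, afi, bch, bde, bdh, bef, cef, ceg, cfh, dei, dgh, egi, fhi, ghi

so the chain groups are C_0 ≅ Z^9, C_1 ≅ Z^27, C_2 ≅ Z^18.

∂_1: C_1 → C_0 sends each edge [p,q] (with p < q) to q − p.
This gives a 9×27 integer matrix of rank 8; reducing to Smith normal form yields diagonal entries (1,1,1,1,1,1,1,1).

Boundary ∂_2: C_2 → C_1 acts by ∂[p,q,r] = [q,r] − [p,r] + [p,q]. For instance
  ∂adg = dg − ag + ad,
  ∂egi = gi − ei + eg.
The resulting 27×18 matrix has rank 18, and its Smith normal form has invariant factors (1,1,1,1,1,1,1,1,1,1,1,1,1,1,1,1,1,2).

Reading off H_k = ker ∂_k / im ∂_{k+1}:

  H_0: rank C_0 − rank ∂_1 = 9 − 8 = 1, and the invariant factors of ∂_1 are all 1, so H_0 ≅ Z.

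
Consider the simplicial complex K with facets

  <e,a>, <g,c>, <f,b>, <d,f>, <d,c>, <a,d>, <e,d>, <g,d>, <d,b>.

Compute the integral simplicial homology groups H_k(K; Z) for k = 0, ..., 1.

Order the vertices as a < b < c < d < e < f < g. Listing each simplex with vertices in this order, K has dimension 1 with simplices:

  0-simplices (7): a, b, c, d, e, f, g
  1-simplices (9): ad, ae, bd, bf, cd, cg, de, df, dg

giving chain groups C_0 ≅ Z^7, C_1 ≅ Z^9.

Boundary ∂_1: C_1 → C_0 is given by ∂[p,q] = [q] − [p].
This gives a 7×9 integer matrix of rank 6; reducing to Smith normal form yields diagonal entries (1,1,1,1,1,1).

Computing H_k = (kernel of ∂_k) / (image of ∂_{k+1}):

  H_0: rank C_0 − rank ∂_1 = 7 − 6 = 1, and the invariant factors of ∂_1 are all 1, so H_0 ≅ Z.
  H_1: rank ker ∂_1 − rank ∂_2 = (9 − 6) − 0 = 3, and there is no ∂_2, so H_1 ≅ Z^3.

As a check, the Euler characteristic is 7 − 9 = -2, which agrees with 1 − 3 = -2.

H_0 ≅ Z,  H_1 ≅ Z^3.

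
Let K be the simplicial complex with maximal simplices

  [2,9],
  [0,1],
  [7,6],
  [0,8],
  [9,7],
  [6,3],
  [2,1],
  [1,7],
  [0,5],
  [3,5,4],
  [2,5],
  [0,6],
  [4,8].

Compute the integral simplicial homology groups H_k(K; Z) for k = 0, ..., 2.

We work with the vertex ordering 0 < 1 < 2 < 3 < 4 < 5 < 6 < 7 < 8 < 9. The simplices of K, each written with vertices in increasing order, are:

  0-simplices (10): [0], [1], [2], [3], [4], [5], [6], [7], [8], [9]
  1-simplices (15): [0,1], [0,5], [0,6], [0,8], [1,2], [1,7], [2,5], [2,9], [3,4], [3,5], [3,6], [4,5], [4,8], [6,7], [7,9]
  2-simplices (1): [3,4,5]

giving chain groups C_0 ≅ Z^10, C_1 ≅ Z^15, C_2 ≅ Z^1.

Boundary ∂_1: C_1 → C_0 is given by ∂[p,q] = [q] − [p].
This gives a 10×15 integer matrix of rank 9; reducing to Smith normal form yields diagonal entries (1,1,1,1,1,1,1,1,1).

Boundary ∂_2: C_2 → C_1 maps a triangle to the signed sum of its edges. For instance
  ∂[3,4,5] = [4,5] − [3,5] + [3,4].
This gives a 15×1 integer matrix of rank 1; reducing to Smith normal form yields diagonal entries (1).

Reading off H_k = ker ∂_k / im ∂_{k+1}:

  H_0: rank C_0 − rank ∂_1 = 10 − 9 = 1, and the invariant factors of ∂_1 are all 1, so H_0 = Z.
  H_1: rank ker ∂_1 − rank ∂_2 = (15 − 9) − 1 = 5, and the invariant factors of ∂_2 are all 1, so H_1 = Z^5.
  H_2: rank ker ∂_2 − rank ∂_3 = (1 − 1) − 0 = 0, and there is no ∂_3, so H_2 = 0.

As a check, the Euler characteristic is 10 − 15 + 1 = -4, which agrees with 1 − 5 + 0 = -4.

H_0 ≅ Z,  H_1 ≅ Z^5,  H_2 = 0.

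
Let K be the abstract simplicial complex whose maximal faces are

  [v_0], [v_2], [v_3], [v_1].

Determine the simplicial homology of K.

Take the total order v_0 < v_1 < v_2 < v_3 on the vertex set. Then K (dimension 0) consists of the simplices:

  0-simplices (4): [v_0], [v_1], [v_2], [v_3]

giving chain groups C_0 ≅ Z^4.

From H_k ≅ ker(∂_k) / im(∂_{k+1}) we obtain:

  H_0: rank C_0 − rank ∂_1 = 4 − 0 = 4, and there is no ∂_1, so H_0 = Z^4.

H_0 ≅ Z^4.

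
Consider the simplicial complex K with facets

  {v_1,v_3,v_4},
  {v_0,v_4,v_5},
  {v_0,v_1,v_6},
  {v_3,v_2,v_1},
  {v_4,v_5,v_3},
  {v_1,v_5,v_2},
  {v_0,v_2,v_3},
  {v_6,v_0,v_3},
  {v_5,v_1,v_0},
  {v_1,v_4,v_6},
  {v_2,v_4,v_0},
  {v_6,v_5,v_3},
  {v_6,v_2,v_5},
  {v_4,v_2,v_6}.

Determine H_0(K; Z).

H_0 ≅ Z.

We work with the vertex ordering v_0 < v_1 < v_2 < v_3 < v_4 < v_5 < v_6. The simplices of K, each written with vertices in increasing order, are:

  0-simplices (7): [v_0], [v_1], [v_2], [v_3], [v_4], [v_5], [v_6]
  1-simplices (21): (21 of them)
  2-simplices (14): (14 of them)

so the chain groups are C_0 ≅ Z^7, C_1 ≅ Z^21, C_2 ≅ Z^14.

Boundary ∂_1: C_1 → C_0 sends each edge [p,q] (with p < q) to q − p.
As a 7×21 matrix over Z this has rank 6, with invariant factors (1,1,1,1,1,1).

The boundary map ∂_2: C_2 → C_1 sends each 2-simplex [p,q,r] to [q,r] − [p,r] + [p,q]. For instance
  ∂[v_1,v_3,v_4] = [v_3,v_4] − [v_1,v_4] + [v_1,v_3],
  ∂[v_3,v_4,v_5] = [v_4,v_5] − [v_3,v_5] + [v_3,v_4].
This gives a 21×14 integer matrix of rank 13; reducing to Smith normal form yields diagonal entries (1,1,1,1,1,1,1,1,1,1,1,1,1).

Computing H_k = (kernel of ∂_k) / (image of ∂_{k+1}):

  H_0: rank C_0 − rank ∂_1 = 7 − 6 = 1, and the invariant factors of ∂_1 are all 1, so H_0 = Z.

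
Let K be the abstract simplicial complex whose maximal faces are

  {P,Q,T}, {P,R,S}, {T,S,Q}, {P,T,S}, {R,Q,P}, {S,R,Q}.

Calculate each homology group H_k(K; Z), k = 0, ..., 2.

We work with the vertex ordering P < Q < R < S < T. The simplices of K, each written with vertices in increasing order, are:

  0-simplices (5): P, Q, R, S, T
  1-simplices (9): PQ, PR, PS, PT, QR, QS, QT, RS, ST
  2-simplices (6): PQR, PQT, PRS, PST, QRS, QST

so the chain groups are C_0 ≅ Z^5, C_1 ≅ Z^9, C_2 ≅ Z^6.

The boundary map ∂_1: C_1 → C_0 maps an edge to its endpoints' difference, ∂[p,q] = q − p.
As a 5×9 matrix over Z this has rank 4, with invariant factors (1,1,1,1).

Boundary ∂_2: C_2 → C_1 maps a triangle to the signed sum of its edges. For instance
  ∂QST = ST − QT + QS,
  ∂PST = ST − PT + PS.
The resulting 9×6 matrix has rank 5, and its Smith normal form has invariant factors (1,1,1,1,1).

From H_k ≅ ker(∂_k) / im(∂_{k+1}) we obtain:

  H_0: rank C_0 − rank ∂_1 = 5 − 4 = 1, and the invariant factors of ∂_1 are all 1, so H_0 ≅ Z.
  H_1: rank ker ∂_1 − rank ∂_2 = (9 − 4) − 5 = 0, and the invariant factors of ∂_2 are all 1, so H_1 ≅ 0.
  H_2: rank ker ∂_2 − rank ∂_3 = (6 − 5) − 0 = 1, and there is no ∂_3, so H_2 ≅ Z.

(K is a triangulation of the 2-sphere S^2.)

H_0 ≅ Z,  H_1 = 0,  H_2 ≅ Z.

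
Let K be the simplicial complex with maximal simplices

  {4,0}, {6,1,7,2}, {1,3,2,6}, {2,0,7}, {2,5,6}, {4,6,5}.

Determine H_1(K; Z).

H_1 ≅ Z.

K has 8 vertices, 16 edges, 10 triangles, 2 3-simplices.
rank ∂_1 = 7, rank ∂_2 = 8 ⇒ b_1 = 16 − 7 − 8 = 1; all invariant factors of ∂_2 are 1 so no torsion. So H_1 = Z.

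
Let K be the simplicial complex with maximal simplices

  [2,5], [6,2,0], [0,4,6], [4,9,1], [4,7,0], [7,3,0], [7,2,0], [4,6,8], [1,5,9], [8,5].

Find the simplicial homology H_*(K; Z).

H_0 = Z,  H_1 = Z^2,  H_2 = 0.

Fix the vertex order 0 < 1 < 2 < 3 < 4 < 5 < 6 < 7 < 8 < 9 and write every simplex with vertices in increasing order. Then dim K = 2 and the simplices of K are:

  0-simplices (10): [0], [1], [2], [3], [4], [5], [6], [7], [8], [9]
  1-simplices (19): [0,2], [0,3], [0,4], [0,6], [0,7], [1,4], [1,5], [1,9], [2,5], [2,6], [2,7], [3,7], [4,6], [4,7], [4,8], [4,9], [5,8], [5,9], [6,8]
  2-simplices (8): [0,2,6], [0,2,7], [0,3,7], [0,4,6], [0,4,7], [1,4,9], [1,5,9], [4,6,8]

so the chain groups are C_0 ≅ Z^10, C_1 ≅ Z^19, C_2 ≅ Z^8.

Boundary ∂_1: C_1 → C_0 is given by ∂[p,q] = [q] − [p].
This gives a 10×19 integer matrix of rank 9; reducing to Smith normal form yields diagonal entries (1,1,1,1,1,1,1,1,1).

Boundary ∂_2: C_2 → C_1 sends each 2-simplex [p,q,r] to [q,r] − [p,r] + [p,q]. For instance
  ∂[0,4,6] = [4,6] − [0,6] + [0,4],
  ∂[1,5,9] = [5,9] − [1,9] + [1,5].
The 19×8 boundary matrix has rank 8 and Smith normal form diag(1,1,1,1,1,1,1,1).

Reading off H_k = ker ∂_k / im ∂_{k+1}:

  H_0: rank C_0 − rank ∂_1 = 10 − 9 = 1, and the invariant factors of ∂_1 are all 1, so H_0 = Z.
  H_1: rank ker ∂_1 − rank ∂_2 = (19 − 9) − 8 = 2, and the invariant factors of ∂_2 are all 1, so H_1 = Z^2.
  H_2: rank ker ∂_2 − rank ∂_3 = (8 − 8) − 0 = 0, and there is no ∂_3, so H_2 = 0.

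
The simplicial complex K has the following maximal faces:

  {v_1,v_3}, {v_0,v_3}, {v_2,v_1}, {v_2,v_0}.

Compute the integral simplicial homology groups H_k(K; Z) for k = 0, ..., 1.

K has 4 vertices, 4 edges.
rank ∂_0 = 0, rank ∂_1 = 3 ⇒ b_0 = 4 − 0 − 3 = 1; all invariant factors of ∂_1 are 1 so no torsion. So H_0 = Z.
rank ∂_1 = 3, rank ∂_2 = 0 ⇒ b_1 = 4 − 3 − 0 = 1. So H_1 = Z.

H_0 ≅ Z,  H_1 ≅ Z.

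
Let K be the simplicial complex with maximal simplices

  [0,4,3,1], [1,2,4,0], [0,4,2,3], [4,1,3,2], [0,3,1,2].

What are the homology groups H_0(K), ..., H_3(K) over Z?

H_0 = Z,  H_1 = 0,  H_2 = 0,  H_3 = Z.

K has 5 vertices, 10 edges, 10 triangles, 5 3-simplices.
rank ∂_0 = 0, rank ∂_1 = 4 ⇒ b_0 = 5 − 0 − 4 = 1; all invariant factors of ∂_1 are 1 so no torsion. So H_0 ≅ Z.
rank ∂_1 = 4, rank ∂_2 = 6 ⇒ b_1 = 10 − 4 − 6 = 0; all invariant factors of ∂_2 are 1 so no torsion. So H_1 ≅ 0.
rank ∂_2 = 6, rank ∂_3 = 4 ⇒ b_2 = 10 − 6 − 4 = 0; all invariant factors of ∂_3 are 1 so no torsion. So H_2 ≅ 0.
rank ∂_3 = 4, rank ∂_4 = 0 ⇒ b_3 = 5 − 4 − 0 = 1. So H_3 ≅ Z.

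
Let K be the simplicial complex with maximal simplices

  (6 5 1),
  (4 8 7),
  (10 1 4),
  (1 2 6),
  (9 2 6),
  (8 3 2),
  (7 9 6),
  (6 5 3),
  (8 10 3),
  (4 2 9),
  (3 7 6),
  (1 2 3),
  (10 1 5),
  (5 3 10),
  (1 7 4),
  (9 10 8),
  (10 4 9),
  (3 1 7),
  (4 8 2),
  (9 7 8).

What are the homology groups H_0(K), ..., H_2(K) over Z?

H_0 ≅ Z,  H_1 ≅ Z ⊕ Z_2,  H_2 = 0.

Order the vertices as 1 < 2 < 3 < 4 < 5 < 6 < 7 < 8 < 9 < 10. Listing each simplex with vertices in this order, K has dimension 2 with simplices:

  0-simplices (10): [1], [2], [3], [4], [5], [6], [7], [8], [9], [10]
  1-simplices (30): (30 of them)
  2-simplices (20): (20 of them)

giving chain groups C_0 ≅ Z^10, C_1 ≅ Z^30, C_2 ≅ Z^20.

The boundary map ∂_1: C_1 → C_0 sends each edge [p,q] (with p < q) to q − p. For instance
  ∂[1,5] = [5] − [1].
The 10×30 boundary matrix has rank 9 and Smith normal form diag(1,1,1,1,1,1,1,1,1).

Boundary ∂_2: C_2 → C_1 sends each 2-simplex [p,q,r] to [q,r] − [p,r] + [p,q]. For instance
  ∂[1,4,10] = [4,10] − [1,10] + [1,4],
  ∂[2,6,9] = [6,9] − [2,9] + [2,6].
The resulting 30×20 matrix has rank 20, and its Smith normal form has invariant factors (1,1,1,1,1,1,1,1,1,1,1,1,1,1,1,1,1,1,1,2).

Computing H_k = (kernel of ∂_k) / (image of ∂_{k+1}):

  H_0: rank C_0 − rank ∂_1 = 10 − 9 = 1, and the invariant factors of ∂_1 are all 1, so H_0 ≅ Z.
  H_1: rank ker ∂_1 − rank ∂_2 = (30 − 9) − 20 = 1, and ∂_2 has invariant factor 2 > 1, so H_1 ≅ Z ⊕ Z_2.
  H_2: rank ker ∂_2 − rank ∂_3 = (20 − 20) − 0 = 0, and there is no ∂_3, so H_2 ≅ 0.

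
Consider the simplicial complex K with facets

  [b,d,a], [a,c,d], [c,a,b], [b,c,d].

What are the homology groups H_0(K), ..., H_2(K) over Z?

Take the total order a < b < c < d on the vertex set. Then K (dimension 2) consists of the simplices:

  0-simplices (4): a, b, c, d
  1-simplices (6): ab, ac, ad, bc, bd, cd
  2-simplices (4): abc, abd, acd, bcd

giving chain groups C_0 ≅ Z^4, C_1 ≅ Z^6, C_2 ≅ Z^4.

Boundary ∂_1: C_1 → C_0 is given by ∂[p,q] = [q] − [p]. For instance
  ∂ab = b − a.
This gives a 4×6 integer matrix of rank 3; reducing to Smith normal form yields diagonal entries (1,1,1).

Boundary ∂_2: C_2 → C_1 sends each 2-simplex [p,q,r] to [q,r] − [p,r] + [p,q]. For instance
  ∂abc = bc − ac + ab,
  ∂bcd = cd − bd + bc.
The 6×4 boundary matrix has rank 3 and Smith normal form diag(1,1,1).

Computing H_k = (kernel of ∂_k) / (image of ∂_{k+1}):

  H_0: rank C_0 − rank ∂_1 = 4 − 3 = 1, and the invariant factors of ∂_1 are all 1, so H_0 = Z.
  H_1: rank ker ∂_1 − rank ∂_2 = (6 − 3) − 3 = 0, and the invariant factors of ∂_2 are all 1, so H_1 = 0.
  H_2: rank ker ∂_2 − rank ∂_3 = (4 − 3) − 0 = 1, and there is no ∂_3, so H_2 = Z.

H_0 = Z,  H_1 = 0,  H_2 = Z.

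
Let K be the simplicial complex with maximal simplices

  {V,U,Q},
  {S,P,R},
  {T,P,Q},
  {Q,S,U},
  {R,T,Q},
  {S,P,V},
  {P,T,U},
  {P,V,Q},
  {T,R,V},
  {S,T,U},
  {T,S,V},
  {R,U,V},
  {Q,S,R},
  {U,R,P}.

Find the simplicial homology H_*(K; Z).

H_0 = Z,  H_1 = Z^2,  H_2 = Z.

We work with the vertex ordering P < Q < R < S < T < U < V. The simplices of K, each written with vertices in increasing order, are:

  0-simplices (7): P, Q, R, S, T, U, V
  1-simplices (21): PQ, PR, PS, PT, PU, PV, QR, QS, QT, QU, QV, RS, RT, RU, RV, ST, SU, SV, TU, TV, UV
  2-simplices (14): PQT, PQV, PRS, PRU, PSV, PTU, QRS, QRT, QSU, QUV, RTV, RUV, STU, STV

so the chain groups are C_0 ≅ Z^7, C_1 ≅ Z^21, C_2 ≅ Z^14.

∂_1: C_1 → C_0 sends each edge [p,q] (with p < q) to q − p. For instance
  ∂RU = U − R.
As a 7×21 matrix over Z this has rank 6, with invariant factors (1,1,1,1,1,1).

∂_2: C_2 → C_1 acts by ∂[p,q,r] = [q,r] − [p,r] + [p,q]. For instance
  ∂PQT = QT − PT + PQ,
  ∂RUV = UV − RV + RU.
This gives a 21×14 integer matrix of rank 13; reducing to Smith normal form yields diagonal entries (1,1,1,1,1,1,1,1,1,1,1,1,1).

Computing H_k = (kernel of ∂_k) / (image of ∂_{k+1}):

  H_0: rank C_0 − rank ∂_1 = 7 − 6 = 1, and the invariant factors of ∂_1 are all 1, so H_0 = Z.
  H_1: rank ker ∂_1 − rank ∂_2 = (21 − 6) − 13 = 2, and the invariant factors of ∂_2 are all 1, so H_1 = Z^2.
  H_2: rank ker ∂_2 − rank ∂_3 = (14 − 13) − 0 = 1, and there is no ∂_3, so H_2 = Z.

As a check, the Euler characteristic is 7 − 21 + 14 = 0, which agrees with 1 − 2 + 1 = 0.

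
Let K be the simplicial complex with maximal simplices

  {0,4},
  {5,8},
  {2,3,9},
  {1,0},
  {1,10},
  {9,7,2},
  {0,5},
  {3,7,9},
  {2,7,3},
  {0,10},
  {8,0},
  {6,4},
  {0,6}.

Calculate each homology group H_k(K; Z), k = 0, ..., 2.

Fix the vertex order 0 < 1 < 2 < 3 < 4 < 5 < 6 < 7 < 8 < 9 < 10 and write every simplex with vertices in increasing order. Then dim K = 2 and the simplices of K are:

  0-simplices (11): [0], [1], [2], [3], [4], [5], [6], [7], [8], [9], [10]
  1-simplices (15): [0,1], [0,4], [0,5], [0,6], [0,8], [0,10], [1,10], [2,3], [2,7], [2,9], [3,7], [3,9], [4,6], [5,8], [7,9]
  2-simplices (4): [2,3,7], [2,3,9], [2,7,9], [3,7,9]

giving chain groups C_0 ≅ Z^11, C_1 ≅ Z^15, C_2 ≅ Z^4.

Boundary ∂_1: C_1 → C_0 is given by ∂[p,q] = [q] − [p]. For instance
  ∂[3,7] = [7] − [3].
The resulting 11×15 matrix has rank 9, and its Smith normal form has invariant factors (1,1,1,1,1,1,1,1,1).

Boundary ∂_2: C_2 → C_1 sends each 2-simplex [p,q,r] to [q,r] − [p,r] + [p,q]. For instance
  ∂[2,3,9] = [3,9] − [2,9] + [2,3],
  ∂[2,7,9] = [7,9] − [2,9] + [2,7].
As a 15×4 matrix over Z this has rank 3, with invariant factors (1,1,1).

Now H_k = ker ∂_k / im ∂_{k+1}, so:

  H_0: rank C_0 − rank ∂_1 = 11 − 9 = 2, and the invariant factors of ∂_1 are all 1, so H_0 ≅ Z^2.
  H_1: rank ker ∂_1 − rank ∂_2 = (15 − 9) − 3 = 3, and the invariant factors of ∂_2 are all 1, so H_1 ≅ Z^3.
  H_2: rank ker ∂_2 − rank ∂_3 = (4 − 3) − 0 = 1, and there is no ∂_3, so H_2 ≅ Z.

(K is a triangulation of the disjoint union of a wedge of 3 circles and the 2-sphere S^2.)

H_0 = Z^2,  H_1 = Z^3,  H_2 = Z.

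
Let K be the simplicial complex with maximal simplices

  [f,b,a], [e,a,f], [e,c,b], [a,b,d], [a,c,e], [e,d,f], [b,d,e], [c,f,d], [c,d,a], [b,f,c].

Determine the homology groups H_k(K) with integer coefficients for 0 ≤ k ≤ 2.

Order the vertices as a < b < c < d < e < f. Listing each simplex with vertices in this order, K has dimension 2 with simplices:

  0-simplices (6): a, b, c, d, e, f
  1-simplices (15): ab, ac, ad, ae, af, bc, bd, be, bf, cd, ce, cf, de, df, ef
  2-simplices (10): abd, abf, acd, ace, aef, bce, bcf, bde, cdf, def

so the chain groups are C_0 ≅ Z^6, C_1 ≅ Z^15, C_2 ≅ Z^10.

The boundary map ∂_1: C_1 → C_0 is given by ∂[p,q] = [q] − [p]. For instance
  ∂de = e − d.
This gives a 6×15 integer matrix of rank 5; reducing to Smith normal form yields diagonal entries (1,1,1,1,1).

The boundary map ∂_2: C_2 → C_1 sends each 2-simplex [p,q,r] to [q,r] − [p,r] + [p,q]. For instance
  ∂abf = bf − af + ab,
  ∂acd = cd − ad + ac.
As a 15×10 matrix over Z this has rank 10, with invariant factors (1,1,1,1,1,1,1,1,1,2).

From H_k ≅ ker(∂_k) / im(∂_{k+1}) we obtain:

  H_0: rank C_0 − rank ∂_1 = 6 − 5 = 1, and the invariant factors of ∂_1 are all 1, so H_0 = Z.
  H_1: rank ker ∂_1 − rank ∂_2 = (15 − 5) − 10 = 0, and ∂_2 has invariant factor 2 > 1, so H_1 = Z/2.
  H_2: rank ker ∂_2 − rank ∂_3 = (10 − 10) − 0 = 0, and there is no ∂_3, so H_2 = 0.

As a check, the Euler characteristic is 6 − 15 + 10 = 1, which agrees with 1 − 0 + 0 = 1.

H_0 ≅ Z,  H_1 ≅ Z/2,  H_2 = 0.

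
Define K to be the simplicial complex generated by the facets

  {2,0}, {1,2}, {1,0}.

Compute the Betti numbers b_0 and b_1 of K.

b_0 = 1, b_1 = 1.

K has 3 vertices, 3 edges.
rank ∂_0 = 0, rank ∂_1 = 2 ⇒ b_0 = 3 − 0 − 2 = 1; all invariant factors of ∂_1 are 1 so no torsion. So H_0 ≅ Z.
rank ∂_1 = 2, rank ∂_2 = 0 ⇒ b_1 = 3 − 2 − 0 = 1. So H_1 ≅ Z.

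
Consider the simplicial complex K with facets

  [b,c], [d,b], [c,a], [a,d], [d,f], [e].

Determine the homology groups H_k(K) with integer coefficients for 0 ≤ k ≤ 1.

Take the total order a < b < c < d < e < f on the vertex set. Then K (dimension 1) consists of the simplices:

  0-simplices (6): a, b, c, d, e, f
  1-simplices (5): ac, ad, bc, bd, df

so the chain groups are C_0 ≅ Z^6, C_1 ≅ Z^5.

The boundary map ∂_1: C_1 → C_0 is given by ∂[p,q] = [q] − [p].
As a 6×5 matrix over Z this has rank 4, with invariant factors (1,1,1,1).

Reading off H_k = ker ∂_k / im ∂_{k+1}:

  H_0: rank C_0 − rank ∂_1 = 6 − 4 = 2, and the invariant factors of ∂_1 are all 1, so H_0 = Z^2.
  H_1: rank ker ∂_1 − rank ∂_2 = (5 − 4) − 0 = 1, and there is no ∂_2, so H_1 = Z.

As a check, the Euler characteristic is 6 − 5 = 1, which agrees with 2 − 1 = 1.

H_0 = Z^2,  H_1 = Z.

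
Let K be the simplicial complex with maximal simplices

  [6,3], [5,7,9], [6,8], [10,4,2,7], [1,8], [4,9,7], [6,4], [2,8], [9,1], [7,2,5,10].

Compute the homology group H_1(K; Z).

We work with the vertex ordering 1 < 2 < 3 < 4 < 5 < 6 < 7 < 8 < 9 < 10. The simplices of K, each written with vertices in increasing order, are:

  0-simplices (10): [1], [2], [3], [4], [5], [6], [7], [8], [9], [10]
  1-simplices (18): [1,8], [1,9], [2,4], [2,5], [2,7], [2,8], [2,10], [3,6], [4,6], [4,7], [4,9], [4,10], [5,7], [5,9], [5,10], [6,8], [7,9], [7,10]
  2-simplices (9): [2,4,7], [2,4,10], [2,5,7], [2,5,10], [2,7,10], [4,7,9], [4,7,10], [5,7,9], [5,7,10]
  3-simplices (2): [2,4,7,10], [2,5,7,10]

giving chain groups C_0 ≅ Z^10, C_1 ≅ Z^18, C_2 ≅ Z^9, C_3 ≅ Z^2.

The boundary map ∂_1: C_1 → C_0 sends each edge [p,q] (with p < q) to q − p. For instance
  ∂[5,7] = [7] − [5].
The resulting 10×18 matrix has rank 9, and its Smith normal form has invariant factors (1,1,1,1,1,1,1,1,1).

Boundary ∂_2: C_2 → C_1 acts by ∂[p,q,r] = [q,r] − [p,r] + [p,q]. For instance
  ∂[2,5,7] = [5,7] − [2,7] + [2,5],
  ∂[2,5,10] = [5,10] − [2,10] + [2,5].
The resulting 18×9 matrix has rank 7, and its Smith normal form has invariant factors (1,1,1,1,1,1,1).

Boundary ∂_3: C_3 → C_2 sends each 3-simplex σ to the alternating sum Σ_i (−1)^i (σ with its i-th vertex removed). For instance
  ∂[2,5,7,10] = [5,7,10] − [2,7,10] + [2,5,10] − [2,5,7],
  ∂[2,4,7,10] = [4,7,10] − [2,7,10] + [2,4,10] − [2,4,7].
The 9×2 boundary matrix has rank 2 and Smith normal form diag(1,1).

Now H_k = ker ∂_k / im ∂_{k+1}, so:

  H_1: rank ker ∂_1 − rank ∂_2 = (18 − 9) − 7 = 2, and the invariant factors of ∂_2 are all 1, so H_1 = Z^2.

H_1 ≅ Z^2.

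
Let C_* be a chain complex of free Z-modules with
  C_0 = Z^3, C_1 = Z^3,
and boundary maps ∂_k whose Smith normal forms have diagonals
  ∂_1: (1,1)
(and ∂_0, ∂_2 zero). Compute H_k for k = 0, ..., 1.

H_0 = Z,  H_1 = Z.

H_0: b_0 = 3 − 0 − 2 = 1; torsion from ∂_1 factors > 1: none. So H_0 = Z.
H_1: b_1 = 3 − 2 − 0 = 1; torsion from ∂_2 factors > 1: none. So H_1 = Z.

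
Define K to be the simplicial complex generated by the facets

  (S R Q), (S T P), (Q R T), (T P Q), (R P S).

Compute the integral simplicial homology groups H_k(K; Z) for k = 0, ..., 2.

We work with the vertex ordering P < Q < R < S < T. The simplices of K, each written with vertices in increasing order, are:

  0-simplices (5): P, Q, R, S, T
  1-simplices (10): PQ, PR, PS, PT, QR, QS, QT, RS, RT, ST
  2-simplices (5): PQT, PRS, PST, QRS, QRT

so the chain groups are C_0 ≅ Z^5, C_1 ≅ Z^10, C_2 ≅ Z^5.

∂_1: C_1 → C_0 is given by ∂[p,q] = [q] − [p]. For instance
  ∂PT = T − P.
As a 5×10 matrix over Z this has rank 4, with invariant factors (1,1,1,1).

∂_2: C_2 → C_1 acts by ∂[p,q,r] = [q,r] − [p,r] + [p,q]. For instance
  ∂PQT = QT − PT + PQ,
  ∂PRS = RS − PS + PR.
The 10×5 boundary matrix has rank 5 and Smith normal form diag(1,1,1,1,1).

Now H_k = ker ∂_k / im ∂_{k+1}, so:

  H_0: rank C_0 − rank ∂_1 = 5 − 4 = 1, and the invariant factors of ∂_1 are all 1, so H_0 = Z.
  H_1: rank ker ∂_1 − rank ∂_2 = (10 − 4) − 5 = 1, and the invariant factors of ∂_2 are all 1, so H_1 = Z.
  H_2: rank ker ∂_2 − rank ∂_3 = (5 − 5) − 0 = 0, and there is no ∂_3, so H_2 = 0.

H_0 = Z,  H_1 = Z,  H_2 = 0.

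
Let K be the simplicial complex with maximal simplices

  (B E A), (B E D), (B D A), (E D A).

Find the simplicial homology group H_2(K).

H_2 ≅ Z.

Fix the vertex order A < B < D < E and write every simplex with vertices in increasing order. Then dim K = 2 and the simplices of K are:

  0-simplices (4): A, B, D, E
  1-simplices (6): AB, AD, AE, BD, BE, DE
  2-simplices (4): ABD, ABE, ADE, BDE

giving chain groups C_0 ≅ Z^4, C_1 ≅ Z^6, C_2 ≅ Z^4.

∂_1: C_1 → C_0 sends each edge [p,q] (with p < q) to q − p. For instance
  ∂AB = B − A.
This gives a 4×6 integer matrix of rank 3; reducing to Smith normal form yields diagonal entries (1,1,1).

The boundary map ∂_2: C_2 → C_1 maps a triangle to the signed sum of its edges. For instance
  ∂ABD = BD − AD + AB,
  ∂ADE = DE − AE + AD.
The resulting 6×4 matrix has rank 3, and its Smith normal form has invariant factors (1,1,1).

Computing H_k = (kernel of ∂_k) / (image of ∂_{k+1}):

  H_2: rank ker ∂_2 − rank ∂_3 = (4 − 3) − 0 = 1, and there is no ∂_3, so H_2 = Z.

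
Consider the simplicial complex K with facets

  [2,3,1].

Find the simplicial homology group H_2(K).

Take the total order 1 < 2 < 3 on the vertex set. Then K (dimension 2) consists of the simplices:

  0-simplices (3): [1], [2], [3]
  1-simplices (3): [1,2], [1,3], [2,3]
  2-simplices (1): [1,2,3]

so the chain groups are C_0 ≅ Z^3, C_1 ≅ Z^3, C_2 ≅ Z^1.

Boundary ∂_1: C_1 → C_0 is given by ∂[p,q] = [q] − [p]. For instance
  ∂[1,2] = [2] − [1].
The 3×3 boundary matrix has rank 2 and Smith normal form diag(1,1).

Boundary ∂_2: C_2 → C_1 sends each 2-simplex [p,q,r] to [q,r] − [p,r] + [p,q]. For instance
  ∂[1,2,3] = [2,3] − [1,3] + [1,2].
The resulting 3×1 matrix has rank 1, and its Smith normal form has invariant factors (1).

Computing H_k = (kernel of ∂_k) / (image of ∂_{k+1}):

  H_2: rank ker ∂_2 − rank ∂_3 = (1 − 1) − 0 = 0, and there is no ∂_3, so H_2 = 0.

H_2 = 0.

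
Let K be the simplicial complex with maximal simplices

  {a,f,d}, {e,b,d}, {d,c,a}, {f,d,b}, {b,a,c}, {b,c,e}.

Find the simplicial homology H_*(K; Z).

H_0 = Z,  H_1 = Z,  H_2 = 0.

Order the vertices as a < b < c < d < e < f. Listing each simplex with vertices in this order, K has dimension 2 with simplices:

  0-simplices (6): a, b, c, d, e, f
  1-simplices (12): ab, ac, ad, af, bc, bd, be, bf, cd, ce, de, df
  2-simplices (6): abc, acd, adf, bce, bde, bdf

Hence C_0 ≅ Z^6, C_1 ≅ Z^12, C_2 ≅ Z^6.

∂_1: C_1 → C_0 is given by ∂[p,q] = [q] − [p].
The resulting 6×12 matrix has rank 5, and its Smith normal form has invariant factors (1,1,1,1,1).

Boundary ∂_2: C_2 → C_1 maps a triangle to the signed sum of its edges. For instance
  ∂adf = df − af + ad,
  ∂bdf = df − bf + bd.
This gives a 12×6 integer matrix of rank 6; reducing to Smith normal form yields diagonal entries (1,1,1,1,1,1).

From H_k ≅ ker(∂_k) / im(∂_{k+1}) we obtain:

  H_0: rank C_0 − rank ∂_1 = 6 − 5 = 1, and the invariant factors of ∂_1 are all 1, so H_0 ≅ Z.
  H_1: rank ker ∂_1 − rank ∂_2 = (12 − 5) − 6 = 1, and the invariant factors of ∂_2 are all 1, so H_1 ≅ Z.
  H_2: rank ker ∂_2 − rank ∂_3 = (6 − 6) − 0 = 0, and there is no ∂_3, so H_2 ≅ 0.

(K is a triangulation of the cylinder S^1 x I.)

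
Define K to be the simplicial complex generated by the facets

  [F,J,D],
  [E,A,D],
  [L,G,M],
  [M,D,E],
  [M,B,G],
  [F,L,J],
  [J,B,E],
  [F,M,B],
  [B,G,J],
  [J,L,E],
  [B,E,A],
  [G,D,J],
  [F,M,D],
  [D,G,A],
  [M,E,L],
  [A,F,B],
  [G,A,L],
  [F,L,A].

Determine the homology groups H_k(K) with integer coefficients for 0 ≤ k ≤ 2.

H_0 ≅ Z,  H_1 ≅ Z^2,  H_2 ≅ Z.

We work with the vertex ordering A < B < D < E < F < G < J < L < M. The simplices of K, each written with vertices in increasing order, are:

  0-simplices (9): A, B, D, E, F, G, J, L, M
  1-simplices (27): AB, AD, AE, AF, AG, AL, BE, BF, BG, BJ, BM, DE, DF, DG, DJ, DM, EJ, EL, EM, FJ, FL, FM, GJ, GL, GM, JL, LM
  2-simplices (18): ABE, ABF, ADE, ADG, AFL, AGL, BEJ, BFM, BGJ, BGM, DEM, DFJ, DFM, DGJ, EJL, ELM, FJL, GLM

Hence C_0 ≅ Z^9, C_1 ≅ Z^27, C_2 ≅ Z^18.

The boundary map ∂_1: C_1 → C_0 maps an edge to its endpoints' difference, ∂[p,q] = q − p.
The resulting 9×27 matrix has rank 8, and its Smith normal form has invariant factors (1,1,1,1,1,1,1,1).

∂_2: C_2 → C_1 maps a triangle to the signed sum of its edges. For instance
  ∂ABF = BF − AF + AB,
  ∂ABE = BE − AE + AB.
The resulting 27×18 matrix has rank 17, and its Smith normal form has invariant factors (1,1,1,1,1,1,1,1,1,1,1,1,1,1,1,1,1).

Reading off H_k = ker ∂_k / im ∂_{k+1}:

  H_0: rank C_0 − rank ∂_1 = 9 − 8 = 1, and the invariant factors of ∂_1 are all 1, so H_0 = Z.
  H_1: rank ker ∂_1 − rank ∂_2 = (27 − 8) − 17 = 2, and the invariant factors of ∂_2 are all 1, so H_1 = Z^2.
  H_2: rank ker ∂_2 − rank ∂_3 = (18 − 17) − 0 = 1, and there is no ∂_3, so H_2 = Z.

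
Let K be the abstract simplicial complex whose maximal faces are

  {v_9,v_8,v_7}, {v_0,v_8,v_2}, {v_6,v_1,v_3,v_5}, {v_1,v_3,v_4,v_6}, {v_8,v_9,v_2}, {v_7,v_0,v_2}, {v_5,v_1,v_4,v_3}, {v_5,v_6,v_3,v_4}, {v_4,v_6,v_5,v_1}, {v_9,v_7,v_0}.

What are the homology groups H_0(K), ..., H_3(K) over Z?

Fix the vertex order v_0 < v_1 < v_2 < v_3 < v_4 < v_5 < v_6 < v_7 < v_8 < v_9 and write every simplex with vertices in increasing order. Then dim K = 3 and the simplices of K are:

  0-simplices (10): [v_0], [v_1], [v_2], [v_3], [v_4], [v_5], [v_6], [v_7], [v_8], [v_9]
  1-simplices (20): (20 of them)
  2-simplices (15): (15 of them)
  3-simplices (5): [v_1,v_3,v_4,v_5], [v_1,v_3,v_4,v_6], [v_1,v_3,v_5,v_6], [v_1,v_4,v_5,v_6], [v_3,v_4,v_5,v_6]

so the chain groups are C_0 ≅ Z^10, C_1 ≅ Z^20, C_2 ≅ Z^15, C_3 ≅ Z^5.

∂_1: C_1 → C_0 is given by ∂[p,q] = [q] − [p]. For instance
  ∂[v_1,v_6] = [v_6] − [v_1].
This gives a 10×20 integer matrix of rank 8; reducing to Smith normal form yields diagonal entries (1,1,1,1,1,1,1,1).

Boundary ∂_2: C_2 → C_1 sends each 2-simplex [p,q,r] to [q,r] − [p,r] + [p,q]. For instance
  ∂[v_1,v_3,v_5] = [v_3,v_5] − [v_1,v_5] + [v_1,v_3],
  ∂[v_3,v_5,v_6] = [v_5,v_6] − [v_3,v_6] + [v_3,v_5].
The resulting 20×15 matrix has rank 11, and its Smith normal form has invariant factors (1,1,1,1,1,1,1,1,1,1,1).

Boundary ∂_3: C_3 → C_2 sends each 3-simplex σ to the alternating sum Σ_i (−1)^i (σ with its i-th vertex removed). For instance
  ∂[v_3,v_4,v_5,v_6] = [v_4,v_5,v_6] − [v_3,v_5,v_6] + [v_3,v_4,v_6] − [v_3,v_4,v_5],
  ∂[v_1,v_3,v_5,v_6] = [v_3,v_5,v_6] − [v_1,v_5,v_6] + [v_1,v_3,v_6] − [v_1,v_3,v_5].
This gives a 15×5 integer matrix of rank 4; reducing to Smith normal form yields diagonal entries (1,1,1,1).

Computing H_k = (kernel of ∂_k) / (image of ∂_{k+1}):

  H_0: rank C_0 − rank ∂_1 = 10 − 8 = 2, and the invariant factors of ∂_1 are all 1, so H_0 = Z^2.
  H_1: rank ker ∂_1 − rank ∂_2 = (20 − 8) − 11 = 1, and the invariant factors of ∂_2 are all 1, so H_1 = Z.
  H_2: rank ker ∂_2 − rank ∂_3 = (15 − 11) − 4 = 0, and the invariant factors of ∂_3 are all 1, so H_2 = 0.
  H_3: rank ker ∂_3 − rank ∂_4 = (5 − 4) − 0 = 1, and there is no ∂_4, so H_3 = Z.

H_0 ≅ Z^2,  H_1 ≅ Z,  H_2 = 0,  H_3 ≅ Z.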